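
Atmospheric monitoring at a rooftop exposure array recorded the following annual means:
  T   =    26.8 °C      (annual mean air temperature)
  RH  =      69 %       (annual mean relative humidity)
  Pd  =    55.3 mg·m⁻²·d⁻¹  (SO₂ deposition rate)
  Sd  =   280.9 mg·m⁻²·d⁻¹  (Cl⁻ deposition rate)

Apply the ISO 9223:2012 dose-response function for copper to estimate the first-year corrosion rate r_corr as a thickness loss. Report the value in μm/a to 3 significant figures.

r_corr = 2.32 μm/a

copper: T>10 °C ⇒ hinge -0.080·(26.8−10) = -1.3440
  Pd branch = 0.0053·Pd^0.26·e^(0.059·RH+f) = 0.23 μm/a
  Sd branch = 0.01025·Sd^0.27·e^(0.036·RH+0.049·T) = 2.094 μm/a
  sum: 0.23 + 2.094 → r_corr = 2.324 μm/a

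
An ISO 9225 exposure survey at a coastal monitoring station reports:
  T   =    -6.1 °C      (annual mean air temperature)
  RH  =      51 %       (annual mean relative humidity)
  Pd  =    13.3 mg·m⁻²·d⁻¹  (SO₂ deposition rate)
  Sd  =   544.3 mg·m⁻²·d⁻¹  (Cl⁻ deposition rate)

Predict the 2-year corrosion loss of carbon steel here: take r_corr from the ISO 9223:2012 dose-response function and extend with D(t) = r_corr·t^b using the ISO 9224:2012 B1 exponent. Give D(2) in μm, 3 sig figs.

D(2) = 33.1 μm

carbon steel: T≤10 °C ⇒ hinge +0.150·(-6.1−10) = -2.4150
  Pd branch = 1.77·Pd^0.52·e^(0.02·RH+f) = 1.685 μm/a
  Cl⁻ term: 0.102·544.3^0.62·exp(0.033·51+0.04·-6.1) = 21.37
  sum: 1.685 + 21.37 → r_corr = 23.05 μm/a
ISO 9224: D(t) = r_corr · t^b with b = 0.523 (carbon steel, B1)
  D(2) = 23.05 × 2^0.523 = 23.05 × 1.437 = 33.13 μm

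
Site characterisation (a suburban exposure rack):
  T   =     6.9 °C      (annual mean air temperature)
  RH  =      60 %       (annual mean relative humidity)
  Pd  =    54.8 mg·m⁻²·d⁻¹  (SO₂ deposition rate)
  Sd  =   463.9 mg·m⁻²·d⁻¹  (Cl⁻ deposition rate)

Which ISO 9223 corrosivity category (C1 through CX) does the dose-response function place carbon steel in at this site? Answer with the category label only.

C4

carbon steel: T≤10 °C ⇒ hinge +0.150·(6.9−10) = -0.4650
  SO₂ term: 1.77·54.8^0.52·exp(0.02·60-0.4650) = 29.6
  Sd branch = 0.102·Sd^0.62·e^(0.033·RH+0.04·T) = 43.81 μm/a
  r_corr = 29.6 + 43.81 = 73.41 μm/a
Category bounds: 50…80 μm/a bracket r_corr ⇒ C4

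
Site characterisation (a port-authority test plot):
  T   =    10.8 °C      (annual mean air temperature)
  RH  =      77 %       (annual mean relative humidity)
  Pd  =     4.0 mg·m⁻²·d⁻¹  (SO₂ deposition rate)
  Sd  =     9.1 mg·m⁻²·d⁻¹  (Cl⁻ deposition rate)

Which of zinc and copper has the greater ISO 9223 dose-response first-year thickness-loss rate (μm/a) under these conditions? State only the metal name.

copper

zinc: T>10 °C ⇒ hinge -0.071·(10.8−10) = -0.0568
  sulphur-dioxide contribution → 0.7746 μm/a
  chloride contribution → 0.2857 μm/a
  total first-year rate 1.06 μm/a
copper: f(T) = -0.080·(T−10) [T>10 °C] = -0.0640
  sulphur-dioxide contribution → 0.6699 μm/a
  chloride contribution → 0.5051 μm/a
  total first-year rate 1.175 μm/a
Ordering by μm/a: copper (1.17) > zinc (1.06)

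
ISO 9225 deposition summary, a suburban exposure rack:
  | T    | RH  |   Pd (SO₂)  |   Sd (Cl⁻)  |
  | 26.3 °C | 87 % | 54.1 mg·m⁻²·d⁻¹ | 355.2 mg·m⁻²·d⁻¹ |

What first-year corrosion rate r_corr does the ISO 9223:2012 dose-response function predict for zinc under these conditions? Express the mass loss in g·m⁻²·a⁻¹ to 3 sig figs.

r_corr = 75.8 g·m⁻²·a⁻¹

zinc: temperature factor f = -0.071·(16.3) = -1.1573
  SO₂ term: 0.0129·54.1^0.44·exp(0.046·87-1.1573) = 1.284
  Sd branch = 0.0175·Sd^0.57·e^(0.008·RH+0.085·T) = 9.331 μm/a
  r_corr = 1.284 + 9.331 = 10.62 μm/a
Convert to mass loss: 10.62 μm/a × 7.14 g/cm³ = 75.79 g·m⁻²·a⁻¹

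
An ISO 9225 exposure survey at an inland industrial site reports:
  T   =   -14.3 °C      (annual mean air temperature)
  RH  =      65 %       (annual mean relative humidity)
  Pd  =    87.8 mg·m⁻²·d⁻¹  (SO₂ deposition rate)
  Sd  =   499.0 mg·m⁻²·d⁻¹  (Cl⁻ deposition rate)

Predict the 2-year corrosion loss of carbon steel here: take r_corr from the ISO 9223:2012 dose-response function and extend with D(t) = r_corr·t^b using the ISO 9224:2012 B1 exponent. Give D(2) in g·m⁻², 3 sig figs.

carbon steel: T≤10 °C ⇒ hinge +0.150·(-14.3−10) = -3.6450
  SO₂ term: 1.77·87.8^0.52·exp(0.02·65-3.6450) = 1.738
  Sd branch = 0.102·Sd^0.62·e^(0.033·RH+0.04·T) = 23.15 μm/a
  sum: 1.738 + 23.15 → r_corr = 24.89 μm/a
Long-term exponent b (ISO 9224 Table 2, B1) = 0.523
  D(2) = 24.89 × 2^0.523 = 24.89 × 1.437 = 35.76 μm
  Mass loss = 35.76 μm × 7.85 g/cm³ = 280.8 g·m⁻²

D(2) = 281 g·m⁻²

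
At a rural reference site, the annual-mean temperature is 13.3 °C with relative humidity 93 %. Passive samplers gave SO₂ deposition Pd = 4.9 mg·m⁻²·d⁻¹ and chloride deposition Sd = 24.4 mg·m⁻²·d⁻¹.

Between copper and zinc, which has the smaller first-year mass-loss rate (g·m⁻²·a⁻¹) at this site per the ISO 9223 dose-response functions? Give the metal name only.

zinc

copper: temperature factor f = -0.080·(3.3) = -0.2640
  Pd branch = 0.0053·Pd^0.26·e^(0.059·RH+f) = 1.486 μm/a
  Sd branch = 0.01025·Sd^0.27·e^(0.036·RH+0.049·T) = 1.325 μm/a
  sum: 1.486 + 1.325 → r_corr = 2.812 μm/a
  mass loss = 2.812 μm/a × 8.96 g/cm³ = 25.19 g·m⁻²·a⁻¹
zinc: T>10 °C ⇒ hinge -0.071·(13.3−10) = -0.2343
  Pd branch = 0.0129·Pd^0.44·e^(0.046·RH+f) = 1.481 μm/a
  Cl⁻ term: 0.0175·24.4^0.57·exp(0.008·93+0.085·13.3) = 0.7046
  r_corr = 1.481 + 0.7046 = 2.185 μm/a
  mass loss = 2.185 μm/a × 7.14 g/cm³ = 15.6 g·m⁻²·a⁻¹
Ordering by g·m⁻²·a⁻¹: copper (25.2) > zinc (15.6)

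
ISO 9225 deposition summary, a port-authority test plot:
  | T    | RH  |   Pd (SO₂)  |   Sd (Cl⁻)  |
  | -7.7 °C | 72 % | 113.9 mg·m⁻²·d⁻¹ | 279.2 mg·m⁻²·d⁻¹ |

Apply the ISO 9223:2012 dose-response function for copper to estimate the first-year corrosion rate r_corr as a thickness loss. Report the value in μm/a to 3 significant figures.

r_corr = 0.566 μm/a

copper: f(T) = +0.126·(T−10) [T≤10 °C] = -2.2302
  SO₂ term: 0.0053·113.9^0.26·exp(0.059·72-2.2302) = 0.1365
  Cl⁻ term: 0.01025·279.2^0.27·exp(0.036·72+0.049·-7.7) = 0.4295
  sum: 0.1365 + 0.4295 → r_corr = 0.566 μm/a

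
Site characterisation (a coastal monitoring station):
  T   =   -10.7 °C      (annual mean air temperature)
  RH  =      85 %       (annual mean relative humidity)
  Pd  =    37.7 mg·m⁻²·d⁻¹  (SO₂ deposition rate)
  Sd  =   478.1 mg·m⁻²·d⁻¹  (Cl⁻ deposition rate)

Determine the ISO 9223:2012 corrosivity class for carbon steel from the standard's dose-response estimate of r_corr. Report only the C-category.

carbon steel: T≤10 °C ⇒ hinge +0.150·(-10.7−10) = -3.1050
  sulphur-dioxide contribution → 2.867 μm/a
  chloride contribution → 50.38 μm/a
  ⇒ r_corr(carbon steel) = 53.24 μm/a
Category bounds: 50…80 μm/a bracket r_corr ⇒ C4

C4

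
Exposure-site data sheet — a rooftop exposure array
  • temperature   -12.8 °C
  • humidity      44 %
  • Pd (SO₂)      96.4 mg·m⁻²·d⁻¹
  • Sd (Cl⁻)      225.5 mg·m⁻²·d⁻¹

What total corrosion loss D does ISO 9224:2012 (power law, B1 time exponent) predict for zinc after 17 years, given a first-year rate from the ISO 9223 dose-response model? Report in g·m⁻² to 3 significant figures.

zinc: T≤10 °C ⇒ hinge +0.038·(-12.8−10) = -0.8664
  sulphur-dioxide contribution → 0.3064 μm/a
  chloride contribution → 0.1839 μm/a
  total first-year rate 0.4904 μm/a
Long-term exponent b (ISO 9224 Table 2, B1) = 0.813
  D(17) = 0.4904 × 17^0.813 = 0.4904 × 10.01 = 4.908 μm
  Mass loss = 4.908 μm × 7.14 g/cm³ = 35.04 g·m⁻²

D(17) = 35.0 g·m⁻²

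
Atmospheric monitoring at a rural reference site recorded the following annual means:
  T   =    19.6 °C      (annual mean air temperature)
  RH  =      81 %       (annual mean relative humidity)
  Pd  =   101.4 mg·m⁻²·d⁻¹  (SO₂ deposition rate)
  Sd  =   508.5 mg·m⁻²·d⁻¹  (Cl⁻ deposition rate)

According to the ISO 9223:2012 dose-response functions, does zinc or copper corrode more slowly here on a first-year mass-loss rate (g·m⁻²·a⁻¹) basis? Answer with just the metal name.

zinc: T>10 °C ⇒ hinge -0.071·(19.6−10) = -0.6816
  sulphur-dioxide contribution → 2.067 μm/a
  chloride contribution → 6.174 μm/a
  total first-year rate 8.242 μm/a
  mass loss = 8.242 μm/a × 7.14 g/cm³ = 58.84 g·m⁻²·a⁻¹
copper: f(T) = -0.080·(T−10) [T>10 °C] = -0.7680
  sulphur-dioxide contribution → 0.9723 μm/a
  chloride contribution → 2.66 μm/a
  total first-year rate 3.633 μm/a
  mass loss = 3.633 μm/a × 8.96 g/cm³ = 32.55 g·m⁻²·a⁻¹
Ordering by g·m⁻²·a⁻¹: zinc (58.8) > copper (32.5)

copper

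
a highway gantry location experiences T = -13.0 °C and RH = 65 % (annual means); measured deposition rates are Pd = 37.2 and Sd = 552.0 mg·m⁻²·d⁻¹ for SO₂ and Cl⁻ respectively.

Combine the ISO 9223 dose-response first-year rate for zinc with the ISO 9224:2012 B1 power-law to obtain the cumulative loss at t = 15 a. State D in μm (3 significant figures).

D(15) = 7.97 μm

zinc: temperature factor f = +0.038·(-23.0) = -0.8740
  SO₂ term: 0.0129·37.2^0.44·exp(0.046·65-0.8740) = 0.5255
  Cl⁻ term: 0.0175·552.0^0.57·exp(0.008·65+0.085·-13.0) = 0.3564
  r_corr = 0.5255 + 0.3564 = 0.8819 μm/a
ISO 9224: D(t) = r_corr · t^b with b = 0.813 (zinc, B1)
  D(15) = 0.8819 × 15^0.813 = 0.8819 × 9.04 = 7.972 μm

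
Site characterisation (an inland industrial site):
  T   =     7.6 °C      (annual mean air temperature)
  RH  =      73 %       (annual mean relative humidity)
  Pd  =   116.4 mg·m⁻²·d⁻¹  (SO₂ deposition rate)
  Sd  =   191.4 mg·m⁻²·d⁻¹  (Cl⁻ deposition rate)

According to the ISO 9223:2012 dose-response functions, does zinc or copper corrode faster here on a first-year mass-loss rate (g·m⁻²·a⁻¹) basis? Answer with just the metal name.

zinc: T≤10 °C ⇒ hinge +0.038·(7.6−10) = -0.0912
  SO₂ term: 0.0129·116.4^0.44·exp(0.046·73-0.0912) = 2.744
  Cl⁻ term: 0.0175·191.4^0.57·exp(0.008·73+0.085·7.6) = 1.197
  sum: 2.744 + 1.197 → r_corr = 3.94 μm/a
  mass loss = 3.94 μm/a × 7.14 g/cm³ = 28.13 g·m⁻²·a⁻¹
copper: T≤10 °C ⇒ hinge +0.126·(7.6−10) = -0.3024
  SO₂ term: 0.0053·116.4^0.26·exp(0.059·73-0.3024) = 1.001
  Cl⁻ term: 0.01025·191.4^0.27·exp(0.036·73+0.049·7.6) = 0.851
  r_corr = 1.001 + 0.851 = 1.852 μm/a
  mass loss = 1.852 μm/a × 8.96 g/cm³ = 16.6 g·m⁻²·a⁻¹
Ordering by g·m⁻²·a⁻¹: zinc (28.1) > copper (16.6)

zinc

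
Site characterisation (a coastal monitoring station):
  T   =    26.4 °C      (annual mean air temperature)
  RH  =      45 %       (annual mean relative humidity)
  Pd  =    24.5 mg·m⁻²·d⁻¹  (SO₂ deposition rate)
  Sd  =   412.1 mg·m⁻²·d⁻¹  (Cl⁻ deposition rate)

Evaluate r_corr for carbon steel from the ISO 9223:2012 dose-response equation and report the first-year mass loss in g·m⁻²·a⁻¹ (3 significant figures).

r_corr = 499 g·m⁻²·a⁻¹

carbon steel: f(T) = -0.054·(T−10) [T>10 °C] = -0.8856
  SO₂ term: 1.77·24.5^0.52·exp(0.02·45-0.8856) = 9.475
  Cl⁻ term: 0.102·412.1^0.62·exp(0.033·45+0.04·26.4) = 54.13
  r_corr = 9.475 + 54.13 = 63.61 μm/a
Convert to mass loss: 63.61 μm/a × 7.85 g/cm³ = 499.3 g·m⁻²·a⁻¹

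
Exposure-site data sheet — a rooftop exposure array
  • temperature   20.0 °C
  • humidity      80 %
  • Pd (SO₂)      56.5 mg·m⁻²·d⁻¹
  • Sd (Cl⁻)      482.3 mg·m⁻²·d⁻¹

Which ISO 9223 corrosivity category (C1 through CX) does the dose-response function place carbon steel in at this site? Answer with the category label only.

C5

carbon steel: f(T) = -0.054·(T−10) [T>10 °C] = -0.5400
  sulphur-dioxide contribution → 41.63 μm/a
  chloride contribution → 146.6 μm/a
  ⇒ r_corr(carbon steel) = 188.3 μm/a
188 μm/a falls in (80, 200] for carbon steel → category C5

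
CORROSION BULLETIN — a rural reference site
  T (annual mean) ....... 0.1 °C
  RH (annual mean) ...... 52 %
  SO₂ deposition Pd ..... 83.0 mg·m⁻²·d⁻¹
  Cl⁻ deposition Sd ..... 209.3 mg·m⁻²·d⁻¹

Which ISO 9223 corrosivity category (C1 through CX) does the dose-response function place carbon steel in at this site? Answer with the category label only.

carbon steel: f(T) = +0.150·(T−10) [T≤10 °C] = -1.4850
  sulphur-dioxide contribution → 11.29 μm/a
  chloride contribution → 15.65 μm/a
  ⇒ r_corr(carbon steel) = 26.94 μm/a
Category bounds: 25…50 μm/a bracket r_corr ⇒ C3

C3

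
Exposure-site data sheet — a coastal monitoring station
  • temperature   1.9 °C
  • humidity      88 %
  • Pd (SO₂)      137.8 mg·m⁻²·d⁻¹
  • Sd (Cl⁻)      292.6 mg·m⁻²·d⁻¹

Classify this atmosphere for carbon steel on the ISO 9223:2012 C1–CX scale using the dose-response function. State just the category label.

C5

carbon steel: temperature factor f = +0.150·(-8.1) = -1.2150
  Pd branch = 1.77·Pd^0.52·e^(0.02·RH+f) = 39.54 μm/a
  Cl⁻ term: 0.102·292.6^0.62·exp(0.033·88+0.04·1.9) = 67.9
  r_corr = 39.54 + 67.9 = 107.4 μm/a
107 μm/a falls in (80, 200] for carbon steel → category C5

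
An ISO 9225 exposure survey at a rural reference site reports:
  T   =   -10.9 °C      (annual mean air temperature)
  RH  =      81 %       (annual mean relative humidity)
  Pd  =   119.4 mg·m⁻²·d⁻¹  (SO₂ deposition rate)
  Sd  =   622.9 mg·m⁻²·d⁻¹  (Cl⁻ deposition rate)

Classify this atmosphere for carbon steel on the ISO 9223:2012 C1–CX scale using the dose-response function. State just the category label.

carbon steel: T≤10 °C ⇒ hinge +0.150·(-10.9−10) = -3.1350
  Pd branch = 1.77·Pd^0.52·e^(0.02·RH+f) = 4.678 μm/a
  Sd branch = 0.102·Sd^0.62·e^(0.033·RH+0.04·T) = 51.6 μm/a
  sum: 4.678 + 51.6 → r_corr = 56.28 μm/a
ISO 9223 Table 2 (carbon steel): 50 < 56.3 ≤ 80 μm/a ⇒ C4

C4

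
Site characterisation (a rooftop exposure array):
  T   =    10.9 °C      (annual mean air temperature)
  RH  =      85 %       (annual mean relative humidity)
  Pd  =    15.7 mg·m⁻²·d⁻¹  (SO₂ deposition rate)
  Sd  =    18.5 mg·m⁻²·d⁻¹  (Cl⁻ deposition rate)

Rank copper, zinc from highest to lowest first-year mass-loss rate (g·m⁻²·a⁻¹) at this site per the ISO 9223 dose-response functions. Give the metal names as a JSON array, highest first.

["copper", "zinc"]

copper: T>10 °C ⇒ hinge -0.080·(10.9−10) = -0.0720
  sulphur-dioxide contribution → 1.52 μm/a
  chloride contribution → 0.8199 μm/a
  ⇒ r_corr(copper) = 2.34 μm/a
  mass loss = 2.34 μm/a × 8.96 g/cm³ = 20.97 g·m⁻²·a⁻¹
zinc: temperature factor f = -0.071·(0.9) = -0.0639
  sulphur-dioxide contribution → 2.028 μm/a
  chloride contribution → 0.4603 μm/a
  total first-year rate 2.489 μm/a
  mass loss = 2.489 μm/a × 7.14 g/cm³ = 17.77 g·m⁻²·a⁻¹
Ordering by g·m⁻²·a⁻¹: copper (21) > zinc (17.8)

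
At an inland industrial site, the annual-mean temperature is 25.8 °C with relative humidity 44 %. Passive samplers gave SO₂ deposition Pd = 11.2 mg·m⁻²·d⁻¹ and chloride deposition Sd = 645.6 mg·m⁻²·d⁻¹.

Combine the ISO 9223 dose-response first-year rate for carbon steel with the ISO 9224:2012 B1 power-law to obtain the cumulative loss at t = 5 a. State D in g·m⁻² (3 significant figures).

D(5) = 1.35e+03 g·m⁻²

carbon steel: f(T) = -0.054·(T−10) [T>10 °C] = -0.8532
  SO₂ term: 1.77·11.2^0.52·exp(0.02·44-0.8532) = 6.386
  Cl⁻ term: 0.102·645.6^0.62·exp(0.033·44+0.04·25.8) = 67.54
  r_corr = 6.386 + 67.54 = 73.93 μm/a
Power-law: D(5) = r_corr · 5^0.523
  D(5) = 73.93 × 5^0.523 = 73.93 × 2.32 = 171.5 μm
  Mass loss = 171.5 μm × 7.85 g/cm³ = 1347 g·m⁻²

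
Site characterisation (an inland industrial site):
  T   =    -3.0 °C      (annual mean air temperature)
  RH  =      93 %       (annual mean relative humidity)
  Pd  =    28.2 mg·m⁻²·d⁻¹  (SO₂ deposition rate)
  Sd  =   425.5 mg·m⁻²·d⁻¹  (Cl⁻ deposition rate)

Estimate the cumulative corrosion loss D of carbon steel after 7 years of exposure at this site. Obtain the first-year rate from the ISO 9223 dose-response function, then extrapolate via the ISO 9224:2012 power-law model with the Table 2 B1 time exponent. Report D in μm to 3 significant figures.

carbon steel: f(T) = +0.150·(T−10) [T≤10 °C] = -1.9500
  Pd branch = 1.77·Pd^0.52·e^(0.02·RH+f) = 9.184 μm/a
  Cl⁻ term: 0.102·425.5^0.62·exp(0.033·93+0.04·-3.0) = 83.03
  r_corr = 9.184 + 83.03 = 92.22 μm/a
ISO 9224: D(t) = r_corr · t^b with b = 0.523 (carbon steel, B1)
  D(7) = 92.22 × 7^0.523 = 92.22 × 2.767 = 255.2 μm

D(7) = 255 μm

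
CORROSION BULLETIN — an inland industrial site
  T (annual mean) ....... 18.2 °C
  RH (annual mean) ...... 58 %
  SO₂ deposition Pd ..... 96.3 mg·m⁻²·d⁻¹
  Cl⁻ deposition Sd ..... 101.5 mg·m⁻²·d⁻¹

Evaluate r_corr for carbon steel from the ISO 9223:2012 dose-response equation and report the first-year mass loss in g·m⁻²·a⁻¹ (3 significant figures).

r_corr = 503 g·m⁻²·a⁻¹

carbon steel: T>10 °C ⇒ hinge -0.054·(18.2−10) = -0.4428
  sulphur-dioxide contribution → 38.99 μm/a
  chloride contribution → 25.12 μm/a
  ⇒ r_corr(carbon steel) = 64.11 μm/a
Convert to mass loss: 64.11 μm/a × 7.85 g/cm³ = 503.2 g·m⁻²·a⁻¹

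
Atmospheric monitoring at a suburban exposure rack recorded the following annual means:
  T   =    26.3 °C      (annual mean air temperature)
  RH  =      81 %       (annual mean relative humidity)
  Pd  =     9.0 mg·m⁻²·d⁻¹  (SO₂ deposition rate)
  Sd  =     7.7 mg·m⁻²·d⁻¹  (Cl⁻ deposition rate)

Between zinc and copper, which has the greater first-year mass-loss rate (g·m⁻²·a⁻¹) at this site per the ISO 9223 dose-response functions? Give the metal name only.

zinc: f(T) = -0.071·(T−10) [T>10 °C] = -1.1573
  Pd branch = 0.0129·Pd^0.44·e^(0.046·RH+f) = 0.4426 μm/a
  Sd branch = 0.0175·Sd^0.57·e^(0.008·RH+0.085·T) = 1.001 μm/a
  sum: 0.4426 + 1.001 → r_corr = 1.444 μm/a
  mass loss = 1.444 μm/a × 7.14 g/cm³ = 10.31 g·m⁻²·a⁻¹
copper: T>10 °C ⇒ hinge -0.080·(26.3−10) = -1.3040
  Pd branch = 0.0053·Pd^0.26·e^(0.059·RH+f) = 0.3031 μm/a
  Cl⁻ term: 0.01025·7.7^0.27·exp(0.036·81+0.049·26.3) = 1.192
  sum: 0.3031 + 1.192 → r_corr = 1.495 μm/a
  mass loss = 1.495 μm/a × 8.96 g/cm³ = 13.39 g·m⁻²·a⁻¹
Ordering by g·m⁻²·a⁻¹: copper (13.4) > zinc (10.3)

copper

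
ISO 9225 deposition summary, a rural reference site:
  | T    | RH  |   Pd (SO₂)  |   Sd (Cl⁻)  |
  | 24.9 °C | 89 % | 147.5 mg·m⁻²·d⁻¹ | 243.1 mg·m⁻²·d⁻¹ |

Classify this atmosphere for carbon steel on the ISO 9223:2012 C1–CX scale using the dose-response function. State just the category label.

carbon steel: T>10 °C ⇒ hinge -0.054·(24.9−10) = -0.8046
  SO₂ term: 1.77·147.5^0.52·exp(0.02·89-0.8046) = 63
  Cl⁻ term: 0.102·243.1^0.62·exp(0.033·89+0.04·24.9) = 157
  sum: 63 + 157 → r_corr = 220 μm/a
ISO 9223 Table 2 (carbon steel): 200 < 220 ≤ 700 μm/a ⇒ CX

CX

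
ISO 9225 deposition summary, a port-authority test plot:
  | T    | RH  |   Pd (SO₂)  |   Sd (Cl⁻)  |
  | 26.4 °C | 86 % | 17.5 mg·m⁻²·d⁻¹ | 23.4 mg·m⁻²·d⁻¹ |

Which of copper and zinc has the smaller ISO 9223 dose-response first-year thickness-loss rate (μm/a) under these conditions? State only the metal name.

copper

copper: T>10 °C ⇒ hinge -0.080·(26.4−10) = -1.3120
  Pd branch = 0.0053·Pd^0.26·e^(0.059·RH+f) = 0.48 μm/a
  Cl⁻ term: 0.01025·23.4^0.27·exp(0.036·86+0.049·26.4) = 1.935
  r_corr = 0.48 + 1.935 = 2.416 μm/a
zinc: f(T) = -0.071·(T−10) [T>10 °C] = -1.1644
  Pd branch = 0.0129·Pd^0.44·e^(0.046·RH+f) = 0.7411 μm/a
  Sd branch = 0.0175·Sd^0.57·e^(0.008·RH+0.085·T) = 1.981 μm/a
  sum: 0.7411 + 1.981 → r_corr = 2.722 μm/a
Ordering by μm/a: zinc (2.72) > copper (2.42)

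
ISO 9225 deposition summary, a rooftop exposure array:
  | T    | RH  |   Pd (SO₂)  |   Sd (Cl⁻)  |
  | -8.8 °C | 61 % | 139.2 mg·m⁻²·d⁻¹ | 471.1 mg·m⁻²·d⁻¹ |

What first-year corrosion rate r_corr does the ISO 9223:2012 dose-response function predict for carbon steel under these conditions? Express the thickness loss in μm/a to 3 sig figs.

r_corr = 29.0 μm/a

carbon steel: f(T) = +0.150·(T−10) [T≤10 °C] = -2.8200
  Pd branch = 1.77·Pd^0.52·e^(0.02·RH+f) = 4.654 μm/a
  Sd branch = 0.102·Sd^0.62·e^(0.033·RH+0.04·T) = 24.39 μm/a
  r_corr = 4.654 + 24.39 = 29.05 μm/a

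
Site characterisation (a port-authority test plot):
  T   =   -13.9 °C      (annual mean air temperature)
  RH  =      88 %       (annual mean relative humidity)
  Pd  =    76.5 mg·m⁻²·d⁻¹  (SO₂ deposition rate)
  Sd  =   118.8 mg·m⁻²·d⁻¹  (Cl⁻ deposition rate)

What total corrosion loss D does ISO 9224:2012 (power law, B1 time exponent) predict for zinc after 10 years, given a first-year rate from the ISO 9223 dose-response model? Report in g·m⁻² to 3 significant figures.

D(10) = 101 g·m⁻²

zinc: T≤10 °C ⇒ hinge +0.038·(-13.9−10) = -0.9082
  Pd branch = 0.0129·Pd^0.44·e^(0.046·RH+f) = 2.009 μm/a
  Sd branch = 0.0175·Sd^0.57·e^(0.008·RH+0.085·T) = 0.1653 μm/a
  sum: 2.009 + 0.1653 → r_corr = 2.174 μm/a
Power-law: D(10) = r_corr · 10^0.813
  D(10) = 2.174 × 10^0.813 = 2.174 × 6.501 = 14.14 μm
  Mass loss = 14.14 μm × 7.14 g/cm³ = 100.9 g·m⁻²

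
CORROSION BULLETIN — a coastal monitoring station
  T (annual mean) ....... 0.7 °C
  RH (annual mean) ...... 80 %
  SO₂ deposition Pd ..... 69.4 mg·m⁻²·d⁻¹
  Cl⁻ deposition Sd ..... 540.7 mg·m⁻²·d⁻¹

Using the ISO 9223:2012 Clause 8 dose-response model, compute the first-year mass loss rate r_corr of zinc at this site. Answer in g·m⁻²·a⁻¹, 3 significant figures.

r_corr = 25.7 g·m⁻²·a⁻¹

zinc: f(T) = +0.038·(T−10) [T≤10 °C] = -0.3534
  SO₂ term: 0.0129·69.4^0.44·exp(0.046·80-0.3534) = 2.32
  Cl⁻ term: 0.0175·540.7^0.57·exp(0.008·80+0.085·0.7) = 1.272
  sum: 2.32 + 1.272 → r_corr = 3.592 μm/a
Convert to mass loss: 3.592 μm/a × 7.14 g/cm³ = 25.65 g·m⁻²·a⁻¹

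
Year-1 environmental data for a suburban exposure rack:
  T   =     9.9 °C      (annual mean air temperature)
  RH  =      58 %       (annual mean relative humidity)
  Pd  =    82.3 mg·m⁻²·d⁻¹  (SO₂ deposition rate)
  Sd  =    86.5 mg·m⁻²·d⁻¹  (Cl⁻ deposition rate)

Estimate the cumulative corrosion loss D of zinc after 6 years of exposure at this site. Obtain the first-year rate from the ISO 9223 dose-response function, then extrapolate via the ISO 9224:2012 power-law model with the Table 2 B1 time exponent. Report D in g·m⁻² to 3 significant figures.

zinc: temperature factor f = +0.038·(-0.1) = -0.0038
  SO₂ term: 0.0129·82.3^0.44·exp(0.046·58-0.0038) = 1.289
  Cl⁻ term: 0.0175·86.5^0.57·exp(0.008·58+0.085·9.9) = 0.8206
  sum: 1.289 + 0.8206 → r_corr = 2.11 μm/a
ISO 9224: D(t) = r_corr · t^b with b = 0.813 (zinc, B1)
  D(6) = 2.11 × 6^0.813 = 2.11 × 4.292 = 9.056 μm
  Mass loss = 9.056 μm × 7.14 g/cm³ = 64.66 g·m⁻²

D(6) = 64.7 g·m⁻²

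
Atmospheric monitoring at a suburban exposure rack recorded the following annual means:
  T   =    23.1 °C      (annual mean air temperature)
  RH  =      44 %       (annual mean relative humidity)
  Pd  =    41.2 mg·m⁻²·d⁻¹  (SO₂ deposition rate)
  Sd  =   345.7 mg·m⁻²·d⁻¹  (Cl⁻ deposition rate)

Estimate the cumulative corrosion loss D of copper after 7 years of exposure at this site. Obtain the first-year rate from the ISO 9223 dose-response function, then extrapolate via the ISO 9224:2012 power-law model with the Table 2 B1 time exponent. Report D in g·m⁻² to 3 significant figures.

copper: temperature factor f = -0.080·(13.1) = -1.0480
  sulphur-dioxide contribution → 0.06553 μm/a
  chloride contribution → 0.7511 μm/a
  ⇒ r_corr(copper) = 0.8166 μm/a
Power-law: D(7) = r_corr · 7^0.667
  D(7) = 0.8166 × 7^0.667 = 0.8166 × 3.662 = 2.99 μm
  Mass loss = 2.99 μm × 8.96 g/cm³ = 26.79 g·m⁻²

D(7) = 26.8 g·m⁻²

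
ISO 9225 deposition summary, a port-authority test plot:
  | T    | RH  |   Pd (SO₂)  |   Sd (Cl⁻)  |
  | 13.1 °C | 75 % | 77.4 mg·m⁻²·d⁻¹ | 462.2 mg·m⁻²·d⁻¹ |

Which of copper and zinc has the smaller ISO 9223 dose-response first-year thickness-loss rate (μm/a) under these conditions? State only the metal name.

copper: f(T) = -0.080·(T−10) [T>10 °C] = -0.2480
  SO₂ term: 0.0053·77.4^0.26·exp(0.059·75-0.2480) = 1.07
  Sd branch = 0.01025·Sd^0.27·e^(0.036·RH+0.049·T) = 1.519 μm/a
  sum: 1.07 + 1.519 → r_corr = 2.589 μm/a
zinc: T>10 °C ⇒ hinge -0.071·(13.1−10) = -0.2201
  SO₂ term: 0.0129·77.4^0.44·exp(0.046·75-0.2201) = 2.21
  Cl⁻ term: 0.0175·462.2^0.57·exp(0.008·75+0.085·13.1) = 3.207
  r_corr = 2.21 + 3.207 = 5.417 μm/a
Ordering by μm/a: zinc (5.42) > copper (2.59)

copper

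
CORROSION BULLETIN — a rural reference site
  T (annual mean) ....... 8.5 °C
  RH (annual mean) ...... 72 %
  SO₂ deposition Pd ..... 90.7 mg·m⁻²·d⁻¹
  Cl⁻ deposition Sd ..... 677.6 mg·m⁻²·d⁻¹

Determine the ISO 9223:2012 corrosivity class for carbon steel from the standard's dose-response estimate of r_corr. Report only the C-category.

C5

carbon steel: f(T) = +0.150·(T−10) [T≤10 °C] = -0.2250
  Pd branch = 1.77·Pd^0.52·e^(0.02·RH+f) = 62.17 μm/a
  Sd branch = 0.102·Sd^0.62·e^(0.033·RH+0.04·T) = 87.77 μm/a
  sum: 62.17 + 87.77 → r_corr = 149.9 μm/a
ISO 9223 Table 2 (carbon steel): 80 < 150 ≤ 200 μm/a ⇒ C5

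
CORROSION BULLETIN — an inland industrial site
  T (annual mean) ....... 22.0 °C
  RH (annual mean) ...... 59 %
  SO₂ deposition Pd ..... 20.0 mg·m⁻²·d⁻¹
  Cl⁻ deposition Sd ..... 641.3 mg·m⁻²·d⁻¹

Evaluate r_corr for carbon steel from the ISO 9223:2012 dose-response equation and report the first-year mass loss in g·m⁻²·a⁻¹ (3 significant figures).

r_corr = 856 g·m⁻²·a⁻¹

carbon steel: f(T) = -0.054·(T−10) [T>10 °C] = -0.6480
  sulphur-dioxide contribution → 14.31 μm/a
  chloride contribution → 94.78 μm/a
  ⇒ r_corr(carbon steel) = 109.1 μm/a
Convert to mass loss: 109.1 μm/a × 7.85 g/cm³ = 856.4 g·m⁻²·a⁻¹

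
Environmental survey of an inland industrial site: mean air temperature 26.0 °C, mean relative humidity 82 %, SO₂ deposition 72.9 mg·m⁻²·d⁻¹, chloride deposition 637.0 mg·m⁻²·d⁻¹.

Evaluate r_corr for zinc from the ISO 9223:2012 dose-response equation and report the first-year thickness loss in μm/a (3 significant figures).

zinc: temperature factor f = -0.071·(16.0) = -1.1360
  SO₂ term: 0.0129·72.9^0.44·exp(0.046·82-1.1360) = 1.188
  Cl⁻ term: 0.0175·637.0^0.57·exp(0.008·82+0.085·26.0) = 12.19
  sum: 1.188 + 12.19 → r_corr = 13.38 μm/a

r_corr = 13.4 μm/a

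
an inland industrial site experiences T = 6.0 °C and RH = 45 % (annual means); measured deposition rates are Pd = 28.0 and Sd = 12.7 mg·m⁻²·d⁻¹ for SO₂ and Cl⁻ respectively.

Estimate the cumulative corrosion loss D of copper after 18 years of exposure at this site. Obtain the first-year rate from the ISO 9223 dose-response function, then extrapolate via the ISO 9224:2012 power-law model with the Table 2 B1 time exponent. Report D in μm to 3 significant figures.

copper: f(T) = +0.126·(T−10) [T≤10 °C] = -0.5040
  SO₂ term: 0.0053·28.0^0.26·exp(0.059·45-0.5040) = 0.1083
  Sd branch = 0.01025·Sd^0.27·e^(0.036·RH+0.049·T) = 0.138 μm/a
  sum: 0.1083 + 0.138 → r_corr = 0.2464 μm/a
Long-term exponent b (ISO 9224 Table 2, B1) = 0.667
  D(18) = 0.2464 × 18^0.667 = 0.2464 × 6.875 = 1.694 μm

D(18) = 1.69 μm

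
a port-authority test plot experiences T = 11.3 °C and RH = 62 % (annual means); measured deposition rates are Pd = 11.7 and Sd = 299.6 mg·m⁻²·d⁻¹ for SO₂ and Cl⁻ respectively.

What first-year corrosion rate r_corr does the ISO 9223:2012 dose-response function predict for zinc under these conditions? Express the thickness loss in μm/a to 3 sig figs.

zinc: temperature factor f = -0.071·(1.3) = -0.0923
  sulphur-dioxide contribution → 0.6013 μm/a
  chloride contribution → 1.937 μm/a
  total first-year rate 2.539 μm/a

r_corr = 2.54 μm/a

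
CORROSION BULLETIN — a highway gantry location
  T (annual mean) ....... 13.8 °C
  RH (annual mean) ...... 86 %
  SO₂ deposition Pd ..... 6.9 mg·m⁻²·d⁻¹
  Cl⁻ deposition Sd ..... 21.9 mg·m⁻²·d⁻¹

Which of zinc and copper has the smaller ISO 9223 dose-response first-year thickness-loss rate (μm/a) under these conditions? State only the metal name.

zinc: T>10 °C ⇒ hinge -0.071·(13.8−10) = -0.2698
  SO₂ term: 0.0129·6.9^0.44·exp(0.046·86-0.2698) = 1.204
  Cl⁻ term: 0.0175·21.9^0.57·exp(0.008·86+0.085·13.8) = 0.6536
  sum: 1.204 + 0.6536 → r_corr = 1.857 μm/a
copper: T>10 °C ⇒ hinge -0.080·(13.8−10) = -0.3040
  Pd branch = 0.0053·Pd^0.26·e^(0.059·RH+f) = 1.033 μm/a
  Cl⁻ term: 0.01025·21.9^0.27·exp(0.036·86+0.049·13.8) = 1.025
  r_corr = 1.033 + 1.025 = 2.058 μm/a
Ordering by μm/a: copper (2.06) > zinc (1.86)

zinc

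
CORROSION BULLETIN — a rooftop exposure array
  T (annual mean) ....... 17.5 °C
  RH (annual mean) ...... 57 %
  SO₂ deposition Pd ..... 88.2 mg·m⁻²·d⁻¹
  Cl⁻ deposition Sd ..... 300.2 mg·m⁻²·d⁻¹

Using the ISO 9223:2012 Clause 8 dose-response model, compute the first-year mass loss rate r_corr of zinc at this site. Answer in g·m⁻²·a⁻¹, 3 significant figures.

r_corr = 27.9 g·m⁻²·a⁻¹

zinc: temperature factor f = -0.071·(7.5) = -0.5325
  sulphur-dioxide contribution → 0.7483 μm/a
  chloride contribution → 3.157 μm/a
  ⇒ r_corr(zinc) = 3.905 μm/a
Convert to mass loss: 3.905 μm/a × 7.14 g/cm³ = 27.88 g·m⁻²·a⁻¹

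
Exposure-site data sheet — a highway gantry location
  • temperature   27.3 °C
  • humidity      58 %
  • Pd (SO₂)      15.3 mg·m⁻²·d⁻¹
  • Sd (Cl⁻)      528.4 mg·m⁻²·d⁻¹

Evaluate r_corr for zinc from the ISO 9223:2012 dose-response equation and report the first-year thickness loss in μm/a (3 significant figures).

zinc: f(T) = -0.071·(T−10) [T>10 °C] = -1.2283
  SO₂ term: 0.0129·15.3^0.44·exp(0.046·58-1.2283) = 0.1808
  Sd branch = 0.0175·Sd^0.57·e^(0.008·RH+0.085·T) = 10.1 μm/a
  sum: 0.1808 + 10.1 → r_corr = 10.28 μm/a

r_corr = 10.3 μm/a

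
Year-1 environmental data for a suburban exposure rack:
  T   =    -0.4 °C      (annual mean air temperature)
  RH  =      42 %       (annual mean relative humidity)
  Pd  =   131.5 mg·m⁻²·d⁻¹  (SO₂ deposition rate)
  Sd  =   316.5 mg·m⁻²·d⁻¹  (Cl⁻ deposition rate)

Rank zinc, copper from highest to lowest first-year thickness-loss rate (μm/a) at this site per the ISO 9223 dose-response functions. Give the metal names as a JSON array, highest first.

["zinc", "copper"]

zinc: temperature factor f = +0.038·(-10.4) = -0.3952
  sulphur-dioxide contribution → 0.5133 μm/a
  chloride contribution → 0.6301 μm/a
  ⇒ r_corr(zinc) = 1.143 μm/a
copper: temperature factor f = +0.126·(-10.4) = -1.3104
  sulphur-dioxide contribution → 0.06057 μm/a
  chloride contribution → 0.2158 μm/a
  ⇒ r_corr(copper) = 0.2763 μm/a
Ordering by μm/a: zinc (1.14) > copper (0.276)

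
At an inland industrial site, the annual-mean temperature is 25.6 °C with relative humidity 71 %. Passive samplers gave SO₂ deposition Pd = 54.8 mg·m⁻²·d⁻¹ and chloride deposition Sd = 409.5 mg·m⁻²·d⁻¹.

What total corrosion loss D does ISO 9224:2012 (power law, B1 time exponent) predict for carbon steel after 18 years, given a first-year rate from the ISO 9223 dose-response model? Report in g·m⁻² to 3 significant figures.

carbon steel: temperature factor f = -0.054·(15.6) = -0.8424
  sulphur-dioxide contribution → 25.29 μm/a
  chloride contribution → 123.2 μm/a
  ⇒ r_corr(carbon steel) = 148.5 μm/a
Power-law: D(18) = r_corr · 18^0.523
  D(18) = 148.5 × 18^0.523 = 148.5 × 4.534 = 673.1 μm
  Mass loss = 673.1 μm × 7.85 g/cm³ = 5284 g·m⁻²

D(18) = 5.28e+03 g·m⁻²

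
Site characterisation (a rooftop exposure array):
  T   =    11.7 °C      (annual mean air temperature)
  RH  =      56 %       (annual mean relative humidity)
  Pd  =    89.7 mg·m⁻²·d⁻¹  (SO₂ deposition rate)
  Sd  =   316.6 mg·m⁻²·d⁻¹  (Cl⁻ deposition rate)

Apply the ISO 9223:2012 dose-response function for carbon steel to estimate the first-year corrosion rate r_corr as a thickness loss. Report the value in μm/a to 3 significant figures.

carbon steel: f(T) = -0.054·(T−10) [T>10 °C] = -0.0918
  SO₂ term: 1.77·89.7^0.52·exp(0.02·56-0.0918) = 51.28
  Cl⁻ term: 0.102·316.6^0.62·exp(0.033·56+0.04·11.7) = 36.71
  r_corr = 51.28 + 36.71 = 87.99 μm/a

r_corr = 88.0 μm/a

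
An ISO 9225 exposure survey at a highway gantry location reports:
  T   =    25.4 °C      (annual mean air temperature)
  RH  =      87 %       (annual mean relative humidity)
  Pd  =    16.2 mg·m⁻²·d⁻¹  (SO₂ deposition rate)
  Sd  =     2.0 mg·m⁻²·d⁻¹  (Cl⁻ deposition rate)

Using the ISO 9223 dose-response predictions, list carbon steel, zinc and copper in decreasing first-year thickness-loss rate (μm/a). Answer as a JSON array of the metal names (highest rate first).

carbon steel: temperature factor f = -0.054·(15.4) = -0.8316
  Pd branch = 1.77·Pd^0.52·e^(0.02·RH+f) = 18.68 μm/a
  Cl⁻ term: 0.102·2.0^0.62·exp(0.033·87+0.04·25.4) = 7.644
  sum: 18.68 + 7.644 → r_corr = 26.33 μm/a
zinc: temperature factor f = -0.071·(15.4) = -1.0934
  Pd branch = 0.0129·Pd^0.44·e^(0.046·RH+f) = 0.8053 μm/a
  Sd branch = 0.0175·Sd^0.57·e^(0.008·RH+0.085·T) = 0.4514 μm/a
  sum: 0.8053 + 0.4514 → r_corr = 1.257 μm/a
copper: T>10 °C ⇒ hinge -0.080·(25.4−10) = -1.2320
  Pd branch = 0.0053·Pd^0.26·e^(0.059·RH+f) = 0.5407 μm/a
  Cl⁻ term: 0.01025·2.0^0.27·exp(0.036·87+0.049·25.4) = 0.9834
  sum: 0.5407 + 0.9834 → r_corr = 1.524 μm/a
Ordering by μm/a: carbon steel (26.3) > copper (1.52) > zinc (1.26)

["carbon steel", "copper", "zinc"]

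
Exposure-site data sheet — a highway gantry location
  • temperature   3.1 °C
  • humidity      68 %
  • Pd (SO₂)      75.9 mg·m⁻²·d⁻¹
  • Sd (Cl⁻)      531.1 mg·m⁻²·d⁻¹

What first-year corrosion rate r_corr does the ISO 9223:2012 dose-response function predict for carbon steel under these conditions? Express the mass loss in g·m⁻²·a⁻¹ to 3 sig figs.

r_corr = 601 g·m⁻²·a⁻¹

carbon steel: temperature factor f = +0.150·(-6.9) = -1.0350
  Pd branch = 1.77·Pd^0.52·e^(0.02·RH+f) = 23.27 μm/a
  Cl⁻ term: 0.102·531.1^0.62·exp(0.033·68+0.04·3.1) = 53.29
  sum: 23.27 + 53.29 → r_corr = 76.56 μm/a
Convert to mass loss: 76.56 μm/a × 7.85 g/cm³ = 601 g·m⁻²·a⁻¹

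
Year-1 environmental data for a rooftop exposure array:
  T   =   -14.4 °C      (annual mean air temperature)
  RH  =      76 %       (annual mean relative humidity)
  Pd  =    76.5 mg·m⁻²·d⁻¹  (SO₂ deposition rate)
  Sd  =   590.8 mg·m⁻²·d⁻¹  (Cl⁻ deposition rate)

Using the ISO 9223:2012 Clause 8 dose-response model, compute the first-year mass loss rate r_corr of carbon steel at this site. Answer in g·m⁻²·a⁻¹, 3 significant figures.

carbon steel: temperature factor f = +0.150·(-24.4) = -3.6600
  sulphur-dioxide contribution → 1.986 μm/a
  chloride contribution → 36.81 μm/a
  ⇒ r_corr(carbon steel) = 38.8 μm/a
Convert to mass loss: 38.8 μm/a × 7.85 g/cm³ = 304.5 g·m⁻²·a⁻¹

r_corr = 305 g·m⁻²·a⁻¹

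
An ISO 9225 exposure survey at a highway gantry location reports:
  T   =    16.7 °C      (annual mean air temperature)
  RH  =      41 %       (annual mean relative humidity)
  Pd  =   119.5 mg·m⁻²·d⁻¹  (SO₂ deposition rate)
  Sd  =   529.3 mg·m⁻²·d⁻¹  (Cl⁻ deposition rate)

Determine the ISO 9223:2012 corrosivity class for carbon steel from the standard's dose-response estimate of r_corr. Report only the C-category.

C4

carbon steel: temperature factor f = -0.054·(6.7) = -0.3618
  sulphur-dioxide contribution → 33.67 μm/a
  chloride contribution → 37.58 μm/a
  total first-year rate 71.25 μm/a
71.3 μm/a falls in (50, 80] for carbon steel → category C4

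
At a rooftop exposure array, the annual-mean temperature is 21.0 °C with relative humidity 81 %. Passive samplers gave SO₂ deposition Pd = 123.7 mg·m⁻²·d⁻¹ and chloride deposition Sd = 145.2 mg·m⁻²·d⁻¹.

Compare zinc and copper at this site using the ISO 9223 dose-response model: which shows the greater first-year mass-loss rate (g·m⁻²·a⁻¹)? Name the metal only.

zinc: T>10 °C ⇒ hinge -0.071·(21.0−10) = -0.7810
  Pd branch = 0.0129·Pd^0.44·e^(0.046·RH+f) = 2.043 μm/a
  Sd branch = 0.0175·Sd^0.57·e^(0.008·RH+0.085·T) = 3.404 μm/a
  sum: 2.043 + 3.404 → r_corr = 5.447 μm/a
  mass loss = 5.447 μm/a × 7.14 g/cm³ = 38.89 g·m⁻²·a⁻¹
copper: f(T) = -0.080·(T−10) [T>10 °C] = -0.8800
  SO₂ term: 0.0053·123.7^0.26·exp(0.059·81-0.8800) = 0.9154
  Cl⁻ term: 0.01025·145.2^0.27·exp(0.036·81+0.049·21.0) = 2.031
  r_corr = 0.9154 + 2.031 = 2.947 μm/a
  mass loss = 2.947 μm/a × 8.96 g/cm³ = 26.4 g·m⁻²·a⁻¹
Ordering by g·m⁻²·a⁻¹: zinc (38.9) > copper (26.4)

zinc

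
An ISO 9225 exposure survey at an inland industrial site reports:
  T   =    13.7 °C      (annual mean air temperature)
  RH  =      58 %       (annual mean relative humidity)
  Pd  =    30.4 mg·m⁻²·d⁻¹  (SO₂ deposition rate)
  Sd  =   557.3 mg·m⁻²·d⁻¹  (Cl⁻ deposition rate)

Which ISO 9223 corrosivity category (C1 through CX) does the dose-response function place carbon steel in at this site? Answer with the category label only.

C5

carbon steel: f(T) = -0.054·(T−10) [T>10 °C] = -0.1998
  SO₂ term: 1.77·30.4^0.52·exp(0.02·58-0.1998) = 27.29
  Sd branch = 0.102·Sd^0.62·e^(0.033·RH+0.04·T) = 60.31 μm/a
  sum: 27.29 + 60.31 → r_corr = 87.61 μm/a
ISO 9223 Table 2 (carbon steel): 80 < 87.6 ≤ 200 μm/a ⇒ C5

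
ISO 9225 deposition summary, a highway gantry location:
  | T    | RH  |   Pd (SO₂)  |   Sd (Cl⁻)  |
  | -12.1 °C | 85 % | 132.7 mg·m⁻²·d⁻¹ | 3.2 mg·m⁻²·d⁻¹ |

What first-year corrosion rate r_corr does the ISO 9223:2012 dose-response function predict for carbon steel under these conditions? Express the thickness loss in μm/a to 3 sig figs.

r_corr = 6.61 μm/a

carbon steel: temperature factor f = +0.150·(-22.1) = -3.3150
  Pd branch = 1.77·Pd^0.52·e^(0.02·RH+f) = 4.472 μm/a
  Cl⁻ term: 0.102·3.2^0.62·exp(0.033·85+0.04·-12.1) = 2.137
  r_corr = 4.472 + 2.137 = 6.609 μm/a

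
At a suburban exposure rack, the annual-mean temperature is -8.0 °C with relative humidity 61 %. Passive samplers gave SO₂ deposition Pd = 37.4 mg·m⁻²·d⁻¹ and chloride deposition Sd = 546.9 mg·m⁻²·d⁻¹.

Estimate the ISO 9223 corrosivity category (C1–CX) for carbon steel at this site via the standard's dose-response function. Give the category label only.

C3

carbon steel: T≤10 °C ⇒ hinge +0.150·(-8.0−10) = -2.7000
  sulphur-dioxide contribution → 2.649 μm/a
  chloride contribution → 27.63 μm/a
  total first-year rate 30.28 μm/a
Category bounds: 25…50 μm/a bracket r_corr ⇒ C3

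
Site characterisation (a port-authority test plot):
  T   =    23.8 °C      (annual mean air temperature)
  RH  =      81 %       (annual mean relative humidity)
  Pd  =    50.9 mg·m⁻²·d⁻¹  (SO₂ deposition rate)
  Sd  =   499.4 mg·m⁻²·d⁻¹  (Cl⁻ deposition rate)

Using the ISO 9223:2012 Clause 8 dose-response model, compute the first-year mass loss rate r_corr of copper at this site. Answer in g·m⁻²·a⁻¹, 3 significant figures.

copper: T>10 °C ⇒ hinge -0.080·(23.8−10) = -1.1040
  Pd branch = 0.0053·Pd^0.26·e^(0.059·RH+f) = 0.5808 μm/a
  Sd branch = 0.01025·Sd^0.27·e^(0.036·RH+0.049·T) = 3.252 μm/a
  sum: 0.5808 + 3.252 → r_corr = 3.833 μm/a
Convert to mass loss: 3.833 μm/a × 8.96 g/cm³ = 34.34 g·m⁻²·a⁻¹

r_corr = 34.3 g·m⁻²·a⁻¹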